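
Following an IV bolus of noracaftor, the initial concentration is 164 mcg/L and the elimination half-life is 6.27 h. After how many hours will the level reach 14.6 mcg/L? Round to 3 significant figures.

k = ln 2 / 6.27 = 0.1105 h⁻¹
C(t) = C₀ e^(−kt)  ⇒  t = ln(C₀/C) / k
t = ln(164/14.6) / 0.1105 = 2.419 / 0.1105 ≈ 21.9 hours

21.9 hours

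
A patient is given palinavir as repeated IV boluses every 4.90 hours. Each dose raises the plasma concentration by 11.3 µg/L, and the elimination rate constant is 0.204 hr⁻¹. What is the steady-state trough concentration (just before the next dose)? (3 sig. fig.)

Fraction remaining after one interval: e^(−kτ) = e^(−0.2040 × 4.90) = 0.3680
R = 1 / (1 − 0.3680) = 1.582
Css,max = 11.3 × 1.582 = 17.88 µg/L
Css,min = Css,max × e^(−kτ) = 17.88 × 0.3680 ≈ 6.58 µg/L

6.58 µg/L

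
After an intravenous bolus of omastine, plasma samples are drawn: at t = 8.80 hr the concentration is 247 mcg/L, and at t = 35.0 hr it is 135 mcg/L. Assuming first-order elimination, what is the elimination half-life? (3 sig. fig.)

30.1 hours

k = ln(C₁/C₂) / (t₂ − t₁) = ln(247/135) / (35.0 − 8.80)
  = 0.6041 / 26.20 = 0.02306 hr⁻¹
t½ = ln 2 / k = ln 2 / 0.02306 ≈ 30.1 hours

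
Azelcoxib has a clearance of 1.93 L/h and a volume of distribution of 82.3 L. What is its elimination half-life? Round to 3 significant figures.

29.6 hours

k = CL / V = 1.93 / 82.3 = 0.02345 h⁻¹
t½ = ln 2 / k = ln 2 / 0.02345 ≈ 29.6 hours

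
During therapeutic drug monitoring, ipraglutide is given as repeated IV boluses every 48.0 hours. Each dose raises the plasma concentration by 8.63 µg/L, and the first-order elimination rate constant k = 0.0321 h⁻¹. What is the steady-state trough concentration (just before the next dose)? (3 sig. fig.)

Fraction remaining after one interval: e^(−kτ) = e^(−0.03210 × 48.0) = 0.2142
R = 1 / (1 − 0.2142) = 1.273
Css,max = 8.63 × 1.273 = 10.98 µg/L
Css,min = Css,max × e^(−kτ) = 10.98 × 0.2142 ≈ 2.35 µg/L

2.35 µg/L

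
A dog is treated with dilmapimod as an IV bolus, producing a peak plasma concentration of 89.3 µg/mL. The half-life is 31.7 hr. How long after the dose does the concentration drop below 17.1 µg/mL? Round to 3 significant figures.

k = ln 2 / 31.7 = 0.02187 hr⁻¹
C(t) = C₀ e^(−kt)  ⇒  t = ln(C₀/C) / k
t = ln(89.3/17.1) / 0.02187 = 1.653 / 0.02187 ≈ 75.6 hours

75.6 hours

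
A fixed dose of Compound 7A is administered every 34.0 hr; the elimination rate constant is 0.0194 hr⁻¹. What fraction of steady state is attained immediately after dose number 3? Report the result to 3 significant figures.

0.862

f_n = 1 − e^(−nkτ) = 1 − e^(−3 × 0.01940 × 34.0) = 1 − e^(−1.979) = 1 − 0.1382 ≈ 0.862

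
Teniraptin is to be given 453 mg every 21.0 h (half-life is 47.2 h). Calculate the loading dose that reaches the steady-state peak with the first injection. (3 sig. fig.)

k = ln 2 / 47.2 = 0.01469 h⁻¹
Accumulation ratio R = 1 / (1 − e^(−kτ)) = 1 / (1 − e^(−0.01469×21.0)) = 1 / (1 − 0.7346) = 3.768
Loading dose = maintenance dose × R = 453 × 3.768 ≈ 1710 mg

1710 mg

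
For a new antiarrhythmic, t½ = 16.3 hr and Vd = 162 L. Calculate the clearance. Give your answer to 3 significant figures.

k = ln 2 / t½ = ln 2 / 16.3 = 0.04252 hr⁻¹
CL = k · V = 0.04252 × 162 ≈ 6.89 L/hr

6.89 L/hr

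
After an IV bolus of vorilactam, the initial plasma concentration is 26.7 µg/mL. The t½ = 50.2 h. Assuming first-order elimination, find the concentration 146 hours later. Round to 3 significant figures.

3.56 µg/mL

k = ln 2 / 50.2 = 0.01381 h⁻¹
146 h is 2.908 half-lives, so C = 26.7 × (1/2)^2.908 = 26.7 × 0.1332 ≈ 3.56 µg/mL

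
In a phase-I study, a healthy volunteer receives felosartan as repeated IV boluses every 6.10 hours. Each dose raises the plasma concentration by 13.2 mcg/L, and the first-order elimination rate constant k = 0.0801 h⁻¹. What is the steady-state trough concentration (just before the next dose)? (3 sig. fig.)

Fraction remaining after one interval: e^(−kτ) = e^(−0.08010 × 6.10) = 0.6135
R = 1 / (1 − 0.6135) = 2.587
Css,max = 13.2 × 2.587 = 34.15 mcg/L
Css,min = Css,max × e^(−kτ) = 34.15 × 0.6135 ≈ 21.0 mcg/L

21.0 mcg/L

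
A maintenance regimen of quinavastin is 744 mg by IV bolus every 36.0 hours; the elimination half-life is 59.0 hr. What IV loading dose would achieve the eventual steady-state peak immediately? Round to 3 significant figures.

2160 mg

k = ln 2 / 59.0 = 0.01175 hr⁻¹
Accumulation ratio R = 1 / (1 − e^(−kτ)) = 1 / (1 − e^(−0.01175×36.0)) = 1 / (1 − 0.6551) = 2.900
Loading dose = maintenance dose × R = 744 × 2.900 ≈ 2160 mg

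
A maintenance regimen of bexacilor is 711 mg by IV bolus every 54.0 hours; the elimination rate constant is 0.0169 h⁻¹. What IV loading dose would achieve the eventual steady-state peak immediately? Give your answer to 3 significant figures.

Accumulation ratio R = 1 / (1 − e^(−kτ)) = 1 / (1 − e^(−0.01690×54.0)) = 1 / (1 − 0.4015) = 1.671
Loading dose = maintenance dose × R = 711 × 1.671 ≈ 1190 mg

1190 mg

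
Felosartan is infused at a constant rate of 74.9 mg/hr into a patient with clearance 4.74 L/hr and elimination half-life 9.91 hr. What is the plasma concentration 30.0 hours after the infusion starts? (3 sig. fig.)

Css = rate / CL = 74.9 / 4.74 = 15.80 mg/L
k = ln 2 / 9.91 = 0.06994 hr⁻¹
C(t) = Css (1 − e^(−kt)) = 15.80 × (1 − e^(−2.098)) = 15.80 × 0.8773 ≈ 13.9 mg/L

13.9 mg/L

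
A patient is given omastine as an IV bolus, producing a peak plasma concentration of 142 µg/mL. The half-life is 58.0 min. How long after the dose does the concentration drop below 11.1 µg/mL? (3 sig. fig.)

k = ln 2 / 58.0 = 0.01195 min⁻¹
C(t) = C₀ e^(−kt)  ⇒  t = ln(C₀/C) / k
t = ln(142/11.1) / 0.01195 = 2.549 / 0.01195 ≈ 213 minutes

213 minutes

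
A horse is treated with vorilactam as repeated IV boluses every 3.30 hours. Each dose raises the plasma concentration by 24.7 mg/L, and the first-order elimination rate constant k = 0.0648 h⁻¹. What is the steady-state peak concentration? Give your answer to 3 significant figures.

Fraction remaining after one interval: e^(−kτ) = e^(−0.06480 × 3.30) = 0.8075
R = 1 / (1 − 0.8075) = 5.194
Css,max = 24.7 × 5.194 ≈ 128 mg/L

128 mg/L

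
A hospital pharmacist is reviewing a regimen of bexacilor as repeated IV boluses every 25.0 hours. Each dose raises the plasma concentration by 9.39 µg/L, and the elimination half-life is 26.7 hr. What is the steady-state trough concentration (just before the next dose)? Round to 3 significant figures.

k = ln 2 / 26.7 = 0.02596 hr⁻¹
Fraction remaining after one interval: e^(−kτ) = e^(−0.02596 × 25.0) = 0.5226
R = 1 / (1 − 0.5226) = 2.095
Css,max = 9.39 × 2.095 = 19.67 µg/L
Css,min = Css,max × e^(−kτ) = 19.67 × 0.5226 ≈ 10.3 µg/L

10.3 µg/L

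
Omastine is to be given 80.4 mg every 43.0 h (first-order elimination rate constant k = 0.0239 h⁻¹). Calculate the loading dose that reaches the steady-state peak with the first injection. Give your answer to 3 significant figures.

125 mg

Accumulation ratio R = 1 / (1 − e^(−kτ)) = 1 / (1 − e^(−0.02390×43.0)) = 1 / (1 − 0.3578) = 1.557
Loading dose = maintenance dose × R = 80.4 × 1.557 ≈ 125 mg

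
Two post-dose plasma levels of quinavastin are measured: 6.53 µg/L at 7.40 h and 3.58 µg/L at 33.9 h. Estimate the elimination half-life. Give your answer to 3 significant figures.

30.6 hours

k = ln(C₁/C₂) / (t₂ − t₁) = ln(6.53/3.58) / (33.9 − 7.40)
  = 0.6010 / 26.50 = 0.02268 h⁻¹
t½ = ln 2 / k = ln 2 / 0.02268 ≈ 30.6 hours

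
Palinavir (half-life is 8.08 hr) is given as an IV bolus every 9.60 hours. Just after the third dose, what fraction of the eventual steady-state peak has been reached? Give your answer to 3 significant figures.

0.915

k = ln 2 / 8.08 = 0.08579 hr⁻¹
f_n = 1 − e^(−nkτ) = 1 − e^(−3 × 0.08579 × 9.60) = 1 − e^(−2.471) = 1 − 0.08453 ≈ 0.915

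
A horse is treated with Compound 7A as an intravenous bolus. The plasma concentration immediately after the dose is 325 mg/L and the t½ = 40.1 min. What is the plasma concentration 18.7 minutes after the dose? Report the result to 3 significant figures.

235 mg/L

k = ln 2 / 40.1 = 0.01729 min⁻¹
C(t) = C₀ e^(−kt) = 325 × e^(−0.01729 × 18.7) = 325 × e^(−0.3232) = 325 × 0.7238 ≈ 235 mg/L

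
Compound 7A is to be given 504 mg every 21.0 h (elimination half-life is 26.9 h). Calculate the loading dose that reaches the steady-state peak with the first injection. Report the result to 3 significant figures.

1210 mg

k = ln 2 / 26.9 = 0.02577 h⁻¹
Accumulation ratio R = 1 / (1 − e^(−kτ)) = 1 / (1 − e^(−0.02577×21.0)) = 1 / (1 − 0.5821) = 2.393
Loading dose = maintenance dose × R = 504 × 2.393 ≈ 1210 mg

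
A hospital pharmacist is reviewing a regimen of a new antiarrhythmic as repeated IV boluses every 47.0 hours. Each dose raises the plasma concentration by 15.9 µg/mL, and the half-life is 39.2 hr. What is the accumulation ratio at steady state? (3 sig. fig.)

k = ln 2 / 39.2 = 0.01768 hr⁻¹
Fraction remaining after one interval: e^(−kτ) = e^(−0.01768 × 47.0) = 0.4356
R = 1 / (1 − 0.4356) = 1 / 0.5644 ≈ 1.77

1.77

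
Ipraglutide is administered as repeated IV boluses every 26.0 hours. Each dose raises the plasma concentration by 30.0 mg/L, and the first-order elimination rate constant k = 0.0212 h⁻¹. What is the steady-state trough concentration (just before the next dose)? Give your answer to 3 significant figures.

40.8 mg/L

Fraction remaining after one interval: e^(−kτ) = e^(−0.02120 × 26.0) = 0.5763
R = 1 / (1 − 0.5763) = 2.360
Css,max = 30.0 × 2.360 = 70.80 mg/L
Css,min = Css,max × e^(−kτ) = 70.80 × 0.5763 ≈ 40.8 mg/L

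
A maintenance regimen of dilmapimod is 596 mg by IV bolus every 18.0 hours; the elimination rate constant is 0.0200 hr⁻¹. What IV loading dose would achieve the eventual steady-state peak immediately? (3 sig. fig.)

Accumulation ratio R = 1 / (1 − e^(−kτ)) = 1 / (1 − e^(−0.02000×18.0)) = 1 / (1 − 0.6977) = 3.308
Loading dose = maintenance dose × R = 596 × 3.308 ≈ 1970 mg

1970 mg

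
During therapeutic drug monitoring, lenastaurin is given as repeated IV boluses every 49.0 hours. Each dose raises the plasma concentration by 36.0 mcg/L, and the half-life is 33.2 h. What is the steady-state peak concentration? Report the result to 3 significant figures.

k = ln 2 / 33.2 = 0.02088 h⁻¹
Fraction remaining after one interval: e^(−kτ) = e^(−0.02088 × 49.0) = 0.3595
R = 1 / (1 − 0.3595) = 1.561
Css,max = 36.0 × 1.561 ≈ 56.2 mcg/L

56.2 mcg/L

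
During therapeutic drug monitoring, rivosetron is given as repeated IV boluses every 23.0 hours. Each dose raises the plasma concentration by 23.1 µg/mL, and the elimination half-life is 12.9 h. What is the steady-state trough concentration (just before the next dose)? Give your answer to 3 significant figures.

9.46 µg/mL

k = ln 2 / 12.9 = 0.05373 h⁻¹
Fraction remaining after one interval: e^(−kτ) = e^(−0.05373 × 23.0) = 0.2906
R = 1 / (1 − 0.2906) = 1.410
Css,max = 23.1 × 1.410 = 32.56 µg/mL
Css,min = Css,max × e^(−kτ) = 32.56 × 0.2906 ≈ 9.46 µg/mL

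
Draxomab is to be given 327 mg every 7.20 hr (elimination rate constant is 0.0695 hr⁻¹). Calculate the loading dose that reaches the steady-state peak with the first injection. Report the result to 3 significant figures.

831 mg

Accumulation ratio R = 1 / (1 − e^(−kτ)) = 1 / (1 − e^(−0.06950×7.20)) = 1 / (1 − 0.6063) = 2.540
Loading dose = maintenance dose × R = 327 × 2.540 ≈ 831 mg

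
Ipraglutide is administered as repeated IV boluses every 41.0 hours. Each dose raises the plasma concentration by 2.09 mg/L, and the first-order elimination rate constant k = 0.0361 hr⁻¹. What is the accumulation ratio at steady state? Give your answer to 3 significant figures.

Fraction remaining after one interval: e^(−kτ) = e^(−0.03610 × 41.0) = 0.2276
R = 1 / (1 − 0.2276) = 1 / 0.7724 ≈ 1.29

1.29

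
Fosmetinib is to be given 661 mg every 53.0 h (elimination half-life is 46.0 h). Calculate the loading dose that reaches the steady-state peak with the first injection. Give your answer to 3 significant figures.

1200 mg

k = ln 2 / 46.0 = 0.01507 h⁻¹
Accumulation ratio R = 1 / (1 − e^(−kτ)) = 1 / (1 − e^(−0.01507×53.0)) = 1 / (1 − 0.4499) = 1.818
Loading dose = maintenance dose × R = 661 × 1.818 ≈ 1200 mg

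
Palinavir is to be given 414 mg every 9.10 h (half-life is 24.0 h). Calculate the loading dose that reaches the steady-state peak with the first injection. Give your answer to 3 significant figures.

k = ln 2 / 24.0 = 0.02888 h⁻¹
Accumulation ratio R = 1 / (1 − e^(−kτ)) = 1 / (1 − e^(−0.02888×9.10)) = 1 / (1 − 0.7689) = 4.327
Loading dose = maintenance dose × R = 414 × 4.327 ≈ 1790 mg

1790 mg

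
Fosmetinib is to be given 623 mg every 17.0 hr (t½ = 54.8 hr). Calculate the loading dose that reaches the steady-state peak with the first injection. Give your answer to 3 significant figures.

k = ln 2 / 54.8 = 0.01265 hr⁻¹
Accumulation ratio R = 1 / (1 − e^(−kτ)) = 1 / (1 − e^(−0.01265×17.0)) = 1 / (1 − 0.8065) = 5.168
Loading dose = maintenance dose × R = 623 × 5.168 ≈ 3220 mg

3220 mg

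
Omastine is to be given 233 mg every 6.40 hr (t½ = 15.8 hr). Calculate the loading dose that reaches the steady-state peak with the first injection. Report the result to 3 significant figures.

952 mg

k = ln 2 / 15.8 = 0.04387 hr⁻¹
Accumulation ratio R = 1 / (1 − e^(−kτ)) = 1 / (1 − e^(−0.04387×6.40)) = 1 / (1 − 0.7552) = 4.085
Loading dose = maintenance dose × R = 233 × 4.085 ≈ 952 mg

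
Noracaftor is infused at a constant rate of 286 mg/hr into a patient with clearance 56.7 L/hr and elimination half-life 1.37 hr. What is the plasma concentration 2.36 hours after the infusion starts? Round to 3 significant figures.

Css = rate / CL = 286 / 56.7 = 5.044 mg/L
k = ln 2 / 1.37 = 0.5059 hr⁻¹
C(t) = Css (1 − e^(−kt)) = 5.044 × (1 − e^(−1.194)) = 5.044 × 0.6970 ≈ 3.52 mg/L

3.52 mg/L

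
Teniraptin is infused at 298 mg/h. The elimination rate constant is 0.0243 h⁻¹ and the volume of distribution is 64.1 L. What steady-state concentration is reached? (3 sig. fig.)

CL = k · V = 0.0243 × 64.1 = 1.558 L/h
Css = rate / CL = 298 / 1.558 ≈ 191 µg/mL

191 µg/mL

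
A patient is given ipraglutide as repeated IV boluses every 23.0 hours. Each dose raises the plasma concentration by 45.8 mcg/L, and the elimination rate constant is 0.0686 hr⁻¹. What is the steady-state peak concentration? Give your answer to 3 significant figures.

Fraction remaining after one interval: e^(−kτ) = e^(−0.06860 × 23.0) = 0.2064
R = 1 / (1 − 0.2064) = 1.260
Css,max = 45.8 × 1.260 ≈ 57.7 mcg/L

57.7 mcg/L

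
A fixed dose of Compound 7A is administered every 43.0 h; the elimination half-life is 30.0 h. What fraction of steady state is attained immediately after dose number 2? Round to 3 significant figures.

k = ln 2 / 30.0 = 0.02310 h⁻¹
f_n = 1 − e^(−nkτ) = 1 − e^(−2 × 0.02310 × 43.0) = 1 − e^(−1.987) = 1 − 0.1371 ≈ 0.863

0.863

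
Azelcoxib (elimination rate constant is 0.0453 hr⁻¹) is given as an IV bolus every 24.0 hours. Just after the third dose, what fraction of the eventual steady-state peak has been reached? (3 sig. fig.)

f_n = 1 − e^(−nkτ) = 1 − e^(−3 × 0.04530 × 24.0) = 1 − e^(−3.262) = 1 − 0.03833 ≈ 0.962

0.962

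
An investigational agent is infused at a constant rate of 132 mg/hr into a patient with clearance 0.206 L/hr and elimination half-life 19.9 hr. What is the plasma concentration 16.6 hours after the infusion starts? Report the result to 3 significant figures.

281 mg/L

Css = rate / CL = 132 / 0.206 = 640.8 mg/L
k = ln 2 / 19.9 = 0.03483 hr⁻¹
C(t) = Css (1 − e^(−kt)) = 640.8 × (1 − e^(−0.5782)) = 640.8 × 0.4391 ≈ 281 mg/L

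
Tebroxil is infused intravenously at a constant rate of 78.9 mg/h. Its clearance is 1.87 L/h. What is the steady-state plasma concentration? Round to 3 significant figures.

Css = infusion rate / CL = 78.9 / 1.87 ≈ 42.2 mg/L

42.2 mg/L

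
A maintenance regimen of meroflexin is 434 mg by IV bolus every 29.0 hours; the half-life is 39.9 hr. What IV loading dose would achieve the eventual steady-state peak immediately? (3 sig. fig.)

k = ln 2 / 39.9 = 0.01737 hr⁻¹
Accumulation ratio R = 1 / (1 − e^(−kτ)) = 1 / (1 − e^(−0.01737×29.0)) = 1 / (1 − 0.6042) = 2.527
Loading dose = maintenance dose × R = 434 × 2.527 ≈ 1100 mg

1100 mg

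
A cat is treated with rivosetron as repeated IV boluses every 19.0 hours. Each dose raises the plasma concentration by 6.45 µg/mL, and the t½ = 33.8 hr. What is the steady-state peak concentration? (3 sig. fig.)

k = ln 2 / 33.8 = 0.02051 hr⁻¹
Fraction remaining after one interval: e^(−kτ) = e^(−0.02051 × 19.0) = 0.6773
R = 1 / (1 − 0.6773) = 3.099
Css,max = 6.45 × 3.099 ≈ 20.0 µg/mL

20.0 µg/mL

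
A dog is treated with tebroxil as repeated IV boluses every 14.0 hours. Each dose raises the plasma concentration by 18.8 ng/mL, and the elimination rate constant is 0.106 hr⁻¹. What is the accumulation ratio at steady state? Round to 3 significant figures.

1.29

Fraction remaining after one interval: e^(−kτ) = e^(−0.1060 × 14.0) = 0.2267
R = 1 / (1 − 0.2267) = 1 / 0.7733 ≈ 1.29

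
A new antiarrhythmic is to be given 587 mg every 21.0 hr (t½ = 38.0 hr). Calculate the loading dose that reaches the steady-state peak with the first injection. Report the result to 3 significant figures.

k = ln 2 / 38.0 = 0.01824 hr⁻¹
Accumulation ratio R = 1 / (1 − e^(−kτ)) = 1 / (1 − e^(−0.01824×21.0)) = 1 / (1 − 0.6818) = 3.142
Loading dose = maintenance dose × R = 587 × 3.142 ≈ 1840 mg

1840 mg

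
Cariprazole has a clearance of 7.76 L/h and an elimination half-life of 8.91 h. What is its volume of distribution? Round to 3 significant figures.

99.8 L

k = ln 2 / t½ = ln 2 / 8.91 = 0.07779 h⁻¹
V = CL / k = 7.76 / 0.07779 ≈ 99.8 L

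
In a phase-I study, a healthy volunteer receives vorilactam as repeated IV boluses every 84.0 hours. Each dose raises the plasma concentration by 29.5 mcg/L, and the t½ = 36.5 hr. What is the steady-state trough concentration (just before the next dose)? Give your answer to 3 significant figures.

7.51 mcg/L

k = ln 2 / 36.5 = 0.01899 hr⁻¹
Fraction remaining after one interval: e^(−kτ) = e^(−0.01899 × 84.0) = 0.2029
R = 1 / (1 − 0.2029) = 1.255
Css,max = 29.5 × 1.255 = 37.01 mcg/L
Css,min = Css,max × e^(−kτ) = 37.01 × 0.2029 ≈ 7.51 mcg/L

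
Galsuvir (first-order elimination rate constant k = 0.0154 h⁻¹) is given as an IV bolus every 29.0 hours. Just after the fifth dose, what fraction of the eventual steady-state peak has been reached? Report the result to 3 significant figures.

0.893

f_n = 1 − e^(−nkτ) = 1 − e^(−5 × 0.01540 × 29.0) = 1 − e^(−2.233) = 1 − 0.1072 ≈ 0.893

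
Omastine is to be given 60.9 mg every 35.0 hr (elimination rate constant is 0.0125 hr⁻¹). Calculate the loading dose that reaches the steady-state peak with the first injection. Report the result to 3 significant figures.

172 mg

Accumulation ratio R = 1 / (1 − e^(−kτ)) = 1 / (1 − e^(−0.01250×35.0)) = 1 / (1 − 0.6456) = 2.822
Loading dose = maintenance dose × R = 60.9 × 2.822 ≈ 172 mg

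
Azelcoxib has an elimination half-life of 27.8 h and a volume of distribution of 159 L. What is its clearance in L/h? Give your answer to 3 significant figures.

3.96 L/h

k = ln 2 / t½ = ln 2 / 27.8 = 0.02493 h⁻¹
CL = k · V = 0.02493 × 159 ≈ 3.96 L/h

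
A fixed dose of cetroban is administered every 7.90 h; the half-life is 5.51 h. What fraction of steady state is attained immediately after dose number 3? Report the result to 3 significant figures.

0.949

k = ln 2 / 5.51 = 0.1258 h⁻¹
f_n = 1 − e^(−nkτ) = 1 − e^(−3 × 0.1258 × 7.90) = 1 − e^(−2.981) = 1 − 0.05072 ≈ 0.949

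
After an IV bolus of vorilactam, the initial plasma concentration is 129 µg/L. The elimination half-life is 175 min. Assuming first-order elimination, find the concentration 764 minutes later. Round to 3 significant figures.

k = ln 2 / 175 = 0.003961 min⁻¹
C(t) = C₀ e^(−kt) = 129 × e^(−0.003961 × 764) = 129 × e^(−3.026) = 129 × 0.04851 ≈ 6.26 µg/L

6.26 µg/L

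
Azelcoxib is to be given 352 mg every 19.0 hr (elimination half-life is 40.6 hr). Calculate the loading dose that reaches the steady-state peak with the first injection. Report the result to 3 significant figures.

1270 mg

k = ln 2 / 40.6 = 0.01707 hr⁻¹
Accumulation ratio R = 1 / (1 − e^(−kτ)) = 1 / (1 − e^(−0.01707×19.0)) = 1 / (1 − 0.7230) = 3.610
Loading dose = maintenance dose × R = 352 × 3.610 ≈ 1270 mg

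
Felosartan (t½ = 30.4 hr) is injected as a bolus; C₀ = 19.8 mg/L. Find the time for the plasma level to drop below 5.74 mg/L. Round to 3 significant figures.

54.3 hours

k = ln 2 / 30.4 = 0.02280 hr⁻¹
C(t) = C₀ e^(−kt)  ⇒  t = ln(C₀/C) / k
t = ln(19.8/5.74) / 0.02280 = 1.238 / 0.02280 ≈ 54.3 hours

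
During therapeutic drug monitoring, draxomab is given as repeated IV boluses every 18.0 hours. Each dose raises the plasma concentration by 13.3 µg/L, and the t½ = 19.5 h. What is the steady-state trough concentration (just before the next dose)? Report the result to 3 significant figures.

14.8 µg/L

k = ln 2 / 19.5 = 0.03555 h⁻¹
Fraction remaining after one interval: e^(−kτ) = e^(−0.03555 × 18.0) = 0.5274
R = 1 / (1 − 0.5274) = 2.116
Css,max = 13.3 × 2.116 = 28.14 µg/L
Css,min = Css,max × e^(−kτ) = 28.14 × 0.5274 ≈ 14.8 µg/L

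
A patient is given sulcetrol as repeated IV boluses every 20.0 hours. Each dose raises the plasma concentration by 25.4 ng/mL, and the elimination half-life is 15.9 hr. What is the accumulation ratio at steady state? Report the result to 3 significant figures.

k = ln 2 / 15.9 = 0.04359 hr⁻¹
Fraction remaining after one interval: e^(−kτ) = e^(−0.04359 × 20.0) = 0.4182
R = 1 / (1 − 0.4182) = 1 / 0.5818 ≈ 1.72

1.72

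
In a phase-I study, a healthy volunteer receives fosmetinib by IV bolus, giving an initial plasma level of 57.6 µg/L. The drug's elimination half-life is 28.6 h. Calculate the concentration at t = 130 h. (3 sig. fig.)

2.47 µg/L

k = ln 2 / 28.6 = 0.02424 h⁻¹
130 h is 4.545 half-lives, so C = 57.6 × (1/2)^4.545 = 57.6 × 0.04282 ≈ 2.47 µg/L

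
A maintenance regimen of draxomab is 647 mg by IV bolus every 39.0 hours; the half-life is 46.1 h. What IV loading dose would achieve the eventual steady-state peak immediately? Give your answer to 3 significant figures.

k = ln 2 / 46.1 = 0.01504 h⁻¹
Accumulation ratio R = 1 / (1 − e^(−kτ)) = 1 / (1 − e^(−0.01504×39.0)) = 1 / (1 − 0.5563) = 2.254
Loading dose = maintenance dose × R = 647 × 2.254 ≈ 1460 mg

1460 mg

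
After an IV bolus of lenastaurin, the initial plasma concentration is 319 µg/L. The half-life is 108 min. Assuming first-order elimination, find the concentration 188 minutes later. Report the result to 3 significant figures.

k = ln 2 / 108 = 0.006418 min⁻¹
188 min is 1.741 half-lives, so C = 319 × (1/2)^1.741 = 319 × 0.2992 ≈ 95.4 µg/L

95.4 µg/L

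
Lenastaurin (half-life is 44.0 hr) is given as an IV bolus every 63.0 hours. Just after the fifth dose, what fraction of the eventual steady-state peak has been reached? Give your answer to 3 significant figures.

k = ln 2 / 44.0 = 0.01575 hr⁻¹
f_n = 1 − e^(−nkτ) = 1 − e^(−5 × 0.01575 × 63.0) = 1 − e^(−4.962) = 1 − 0.006997 ≈ 0.993

0.993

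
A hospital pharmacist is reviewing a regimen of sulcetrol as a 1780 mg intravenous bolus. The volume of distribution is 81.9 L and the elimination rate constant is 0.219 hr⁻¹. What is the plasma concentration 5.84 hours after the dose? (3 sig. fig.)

C₀ = dose / V = 1780 / 81.9 = 21.73 µg/mL
C(t) = C₀ e^(−kt) = 21.73 × e^(−0.2190 × 5.84) = 21.73 × e^(−1.279) = 21.73 × 0.2783 ≈ 6.05 µg/mL

6.05 µg/mL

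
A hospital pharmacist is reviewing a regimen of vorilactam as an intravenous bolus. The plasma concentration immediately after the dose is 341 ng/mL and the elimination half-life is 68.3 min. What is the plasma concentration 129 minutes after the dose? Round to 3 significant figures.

92.1 ng/mL

k = ln 2 / 68.3 = 0.01015 min⁻¹
C(t) = C₀ e^(−kt) = 341 × e^(−0.01015 × 129) = 341 × e^(−1.309) = 341 × 0.2700 ≈ 92.1 ng/mL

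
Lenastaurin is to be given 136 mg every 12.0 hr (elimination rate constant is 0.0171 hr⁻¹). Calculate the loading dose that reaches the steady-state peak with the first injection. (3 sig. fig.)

733 mg

Accumulation ratio R = 1 / (1 − e^(−kτ)) = 1 / (1 − e^(−0.01710×12.0)) = 1 / (1 − 0.8145) = 5.390
Loading dose = maintenance dose × R = 136 × 5.390 ≈ 733 mg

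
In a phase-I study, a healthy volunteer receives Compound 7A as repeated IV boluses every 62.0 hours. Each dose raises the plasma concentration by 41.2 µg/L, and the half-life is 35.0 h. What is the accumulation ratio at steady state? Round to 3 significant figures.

1.41

k = ln 2 / 35.0 = 0.01980 h⁻¹
Fraction remaining after one interval: e^(−kτ) = e^(−0.01980 × 62.0) = 0.2929
R = 1 / (1 − 0.2929) = 1 / 0.7071 ≈ 1.41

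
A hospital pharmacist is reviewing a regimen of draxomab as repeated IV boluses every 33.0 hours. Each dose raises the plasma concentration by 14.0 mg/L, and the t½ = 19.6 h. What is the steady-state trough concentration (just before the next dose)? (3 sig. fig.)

6.33 mg/L

k = ln 2 / 19.6 = 0.03536 h⁻¹
Fraction remaining after one interval: e^(−kτ) = e^(−0.03536 × 33.0) = 0.3113
R = 1 / (1 − 0.3113) = 1.452
Css,max = 14.0 × 1.452 = 20.33 mg/L
Css,min = Css,max × e^(−kτ) = 20.33 × 0.3113 ≈ 6.33 mg/L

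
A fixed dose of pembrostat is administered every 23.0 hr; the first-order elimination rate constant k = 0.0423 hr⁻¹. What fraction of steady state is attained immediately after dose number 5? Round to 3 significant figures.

f_n = 1 − e^(−nkτ) = 1 − e^(−5 × 0.04230 × 23.0) = 1 − e^(−4.864) = 1 − 0.007716 ≈ 0.992

0.992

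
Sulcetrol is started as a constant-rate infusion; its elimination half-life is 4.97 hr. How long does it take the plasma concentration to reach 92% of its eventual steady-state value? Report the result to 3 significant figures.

k = ln 2 / 4.97 = 0.1395 hr⁻¹
f = 1 − e^(−kt)  ⇒  t = −ln(1 − f) / k
t = −ln(1 − 0.92) / 0.1395 = 2.526 / 0.1395 ≈ 18.1 hours

18.1 hours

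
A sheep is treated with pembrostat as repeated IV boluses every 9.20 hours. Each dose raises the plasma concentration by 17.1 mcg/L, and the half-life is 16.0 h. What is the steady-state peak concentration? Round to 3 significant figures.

52.0 mcg/L

k = ln 2 / 16.0 = 0.04332 h⁻¹
Fraction remaining after one interval: e^(−kτ) = e^(−0.04332 × 9.20) = 0.6713
R = 1 / (1 − 0.6713) = 3.042
Css,max = 17.1 × 3.042 ≈ 52.0 mcg/L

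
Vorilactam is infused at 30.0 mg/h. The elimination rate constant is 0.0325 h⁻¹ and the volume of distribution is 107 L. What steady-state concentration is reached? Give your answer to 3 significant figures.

CL = k · V = 0.0325 × 107 = 3.478 L/h
Css = rate / CL = 30.0 / 3.478 ≈ 8.63 µg/mL

8.63 µg/mL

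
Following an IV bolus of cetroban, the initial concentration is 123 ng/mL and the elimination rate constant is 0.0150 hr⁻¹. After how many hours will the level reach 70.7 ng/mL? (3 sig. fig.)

C(t) = C₀ e^(−kt)  ⇒  t = ln(C₀/C) / k
t = ln(123/70.7) / 0.01500 = 0.5537 / 0.01500 ≈ 36.9 hours

36.9 hours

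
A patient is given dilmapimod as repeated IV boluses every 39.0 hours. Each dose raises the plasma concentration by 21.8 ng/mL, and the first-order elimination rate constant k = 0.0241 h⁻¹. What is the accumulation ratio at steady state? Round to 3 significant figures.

Fraction remaining after one interval: e^(−kτ) = e^(−0.02410 × 39.0) = 0.3907
R = 1 / (1 − 0.3907) = 1 / 0.6093 ≈ 1.64

1.64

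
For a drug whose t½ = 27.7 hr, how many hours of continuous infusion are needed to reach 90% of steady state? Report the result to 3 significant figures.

k = ln 2 / 27.7 = 0.02502 hr⁻¹
f = 1 − e^(−kt)  ⇒  t = −ln(1 − f) / k
t = −ln(1 − 0.9) / 0.02502 = 2.303 / 0.02502 ≈ 92.0 hours

92.0 hours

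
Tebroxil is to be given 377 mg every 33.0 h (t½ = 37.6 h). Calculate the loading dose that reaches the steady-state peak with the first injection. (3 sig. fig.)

k = ln 2 / 37.6 = 0.01843 h⁻¹
Accumulation ratio R = 1 / (1 − e^(−kτ)) = 1 / (1 − e^(−0.01843×33.0)) = 1 / (1 − 0.5442) = 2.194
Loading dose = maintenance dose × R = 377 × 2.194 ≈ 827 mg

827 mg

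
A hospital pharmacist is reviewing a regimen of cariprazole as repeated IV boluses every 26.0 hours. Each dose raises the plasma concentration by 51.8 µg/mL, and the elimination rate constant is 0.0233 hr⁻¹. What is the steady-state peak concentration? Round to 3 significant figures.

Fraction remaining after one interval: e^(−kτ) = e^(−0.02330 × 26.0) = 0.5456
R = 1 / (1 − 0.5456) = 2.201
Css,max = 51.8 × 2.201 ≈ 114 µg/mL

114 µg/mL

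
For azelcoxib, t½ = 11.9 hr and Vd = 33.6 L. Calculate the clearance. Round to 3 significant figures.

k = ln 2 / t½ = ln 2 / 11.9 = 0.05825 hr⁻¹
CL = k · V = 0.05825 × 33.6 ≈ 1.96 L/hr

1.96 L/hr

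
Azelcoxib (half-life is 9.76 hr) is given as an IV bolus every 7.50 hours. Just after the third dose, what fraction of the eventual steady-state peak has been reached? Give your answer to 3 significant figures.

k = ln 2 / 9.76 = 0.07102 hr⁻¹
f_n = 1 − e^(−nkτ) = 1 − e^(−3 × 0.07102 × 7.50) = 1 − e^(−1.598) = 1 − 0.2023 ≈ 0.798

0.798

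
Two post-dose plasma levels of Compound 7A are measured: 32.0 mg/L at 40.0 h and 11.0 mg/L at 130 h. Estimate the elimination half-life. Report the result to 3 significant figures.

k = ln(C₁/C₂) / (t₂ − t₁) = ln(32.0/11.0) / (130 − 40.0)
  = 1.068 / 90.00 = 0.01186 h⁻¹
t½ = ln 2 / k = ln 2 / 0.01186 ≈ 58.4 hours

58.4 hours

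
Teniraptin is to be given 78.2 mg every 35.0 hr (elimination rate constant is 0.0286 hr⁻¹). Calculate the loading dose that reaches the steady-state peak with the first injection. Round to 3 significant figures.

124 mg

Accumulation ratio R = 1 / (1 − e^(−kτ)) = 1 / (1 − e^(−0.02860×35.0)) = 1 / (1 − 0.3675) = 1.581
Loading dose = maintenance dose × R = 78.2 × 1.581 ≈ 124 mg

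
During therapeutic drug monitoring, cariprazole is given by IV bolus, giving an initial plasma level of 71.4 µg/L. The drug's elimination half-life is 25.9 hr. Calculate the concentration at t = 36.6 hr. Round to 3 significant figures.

k = ln 2 / 25.9 = 0.02676 hr⁻¹
C(t) = C₀ e^(−kt) = 71.4 × e^(−0.02676 × 36.6) = 71.4 × e^(−0.9795) = 71.4 × 0.3755 ≈ 26.8 µg/L

26.8 µg/L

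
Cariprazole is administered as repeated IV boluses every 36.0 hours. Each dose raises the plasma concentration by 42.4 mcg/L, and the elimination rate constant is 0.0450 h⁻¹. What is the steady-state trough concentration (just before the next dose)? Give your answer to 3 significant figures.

10.5 mcg/L

Fraction remaining after one interval: e^(−kτ) = e^(−0.04500 × 36.0) = 0.1979
R = 1 / (1 − 0.1979) = 1.247
Css,max = 42.4 × 1.247 = 52.86 mcg/L
Css,min = Css,max × e^(−kτ) = 52.86 × 0.1979 ≈ 10.5 mcg/L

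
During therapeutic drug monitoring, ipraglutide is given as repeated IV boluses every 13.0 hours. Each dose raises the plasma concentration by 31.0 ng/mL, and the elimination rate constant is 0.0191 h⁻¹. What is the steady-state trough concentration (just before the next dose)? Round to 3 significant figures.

Fraction remaining after one interval: e^(−kτ) = e^(−0.01910 × 13.0) = 0.7801
R = 1 / (1 − 0.7801) = 4.548
Css,max = 31.0 × 4.548 = 141.0 ng/mL
Css,min = Css,max × e^(−kτ) = 141.0 × 0.7801 ≈ 110 ng/mL

110 ng/mL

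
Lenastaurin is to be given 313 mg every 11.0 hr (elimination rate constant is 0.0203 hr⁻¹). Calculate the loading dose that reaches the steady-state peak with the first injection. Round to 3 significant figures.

Accumulation ratio R = 1 / (1 − e^(−kτ)) = 1 / (1 − e^(−0.02030×11.0)) = 1 / (1 − 0.7999) = 4.997
Loading dose = maintenance dose × R = 313 × 4.997 ≈ 1560 mg

1560 mg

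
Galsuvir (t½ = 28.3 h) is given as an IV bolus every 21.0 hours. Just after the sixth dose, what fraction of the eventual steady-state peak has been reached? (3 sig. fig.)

k = ln 2 / 28.3 = 0.02449 h⁻¹
f_n = 1 − e^(−nkτ) = 1 − e^(−6 × 0.02449 × 21.0) = 1 − e^(−3.086) = 1 − 0.04568 ≈ 0.954

0.954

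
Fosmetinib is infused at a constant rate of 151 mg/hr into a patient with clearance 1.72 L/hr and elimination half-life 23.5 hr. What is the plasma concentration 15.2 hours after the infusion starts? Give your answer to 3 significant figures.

Css = rate / CL = 151 / 1.72 = 87.79 mg/L
k = ln 2 / 23.5 = 0.02950 hr⁻¹
C(t) = Css (1 − e^(−kt)) = 87.79 × (1 − e^(−0.4483)) = 87.79 × 0.3613 ≈ 31.7 mg/L

31.7 mg/L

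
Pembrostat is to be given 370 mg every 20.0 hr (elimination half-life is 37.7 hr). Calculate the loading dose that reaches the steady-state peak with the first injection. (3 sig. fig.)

k = ln 2 / 37.7 = 0.01839 hr⁻¹
Accumulation ratio R = 1 / (1 − e^(−kτ)) = 1 / (1 − e^(−0.01839×20.0)) = 1 / (1 − 0.6923) = 3.250
Loading dose = maintenance dose × R = 370 × 3.250 ≈ 1200 mg

1200 mg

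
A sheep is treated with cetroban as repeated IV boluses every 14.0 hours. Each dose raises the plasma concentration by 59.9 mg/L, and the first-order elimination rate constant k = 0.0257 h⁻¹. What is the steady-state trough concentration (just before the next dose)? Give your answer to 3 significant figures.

138 mg/L

Fraction remaining after one interval: e^(−kτ) = e^(−0.02570 × 14.0) = 0.6978
R = 1 / (1 − 0.6978) = 3.309
Css,max = 59.9 × 3.309 = 198.2 mg/L
Css,min = Css,max × e^(−kτ) = 198.2 × 0.6978 ≈ 138 mg/L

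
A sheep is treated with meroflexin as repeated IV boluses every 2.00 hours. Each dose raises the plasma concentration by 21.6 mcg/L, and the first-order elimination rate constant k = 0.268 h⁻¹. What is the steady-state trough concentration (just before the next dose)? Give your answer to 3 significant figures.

Fraction remaining after one interval: e^(−kτ) = e^(−0.2680 × 2.00) = 0.5851
R = 1 / (1 − 0.5851) = 2.410
Css,max = 21.6 × 2.410 = 52.06 mcg/L
Css,min = Css,max × e^(−kτ) = 52.06 × 0.5851 ≈ 30.5 mcg/L

30.5 mcg/L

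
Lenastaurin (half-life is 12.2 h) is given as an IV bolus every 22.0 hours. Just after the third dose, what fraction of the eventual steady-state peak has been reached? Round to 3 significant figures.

0.976

k = ln 2 / 12.2 = 0.05682 h⁻¹
f_n = 1 − e^(−nkτ) = 1 − e^(−3 × 0.05682 × 22.0) = 1 − e^(−3.750) = 1 − 0.02352 ≈ 0.976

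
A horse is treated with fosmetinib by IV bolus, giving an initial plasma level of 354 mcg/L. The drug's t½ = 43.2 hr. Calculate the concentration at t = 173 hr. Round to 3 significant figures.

k = ln 2 / 43.2 = 0.01605 hr⁻¹
C(t) = C₀ e^(−kt) = 354 × e^(−0.01605 × 173) = 354 × e^(−2.776) = 354 × 0.06230 ≈ 22.1 mcg/L

22.1 mcg/L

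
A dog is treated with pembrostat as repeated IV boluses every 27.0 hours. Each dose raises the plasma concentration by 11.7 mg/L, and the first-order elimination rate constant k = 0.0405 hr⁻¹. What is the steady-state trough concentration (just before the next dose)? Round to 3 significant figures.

Fraction remaining after one interval: e^(−kτ) = e^(−0.04050 × 27.0) = 0.3350
R = 1 / (1 − 0.3350) = 1.504
Css,max = 11.7 × 1.504 = 17.60 mg/L
Css,min = Css,max × e^(−kτ) = 17.60 × 0.3350 ≈ 5.90 mg/L

5.90 mg/L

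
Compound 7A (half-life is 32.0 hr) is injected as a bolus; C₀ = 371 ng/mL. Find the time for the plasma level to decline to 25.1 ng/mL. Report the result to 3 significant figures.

k = ln 2 / 32.0 = 0.02166 hr⁻¹
C(t) = C₀ e^(−kt)  ⇒  t = ln(C₀/C) / k
t = ln(371/25.1) / 0.02166 = 2.693 / 0.02166 ≈ 124 hours

124 hours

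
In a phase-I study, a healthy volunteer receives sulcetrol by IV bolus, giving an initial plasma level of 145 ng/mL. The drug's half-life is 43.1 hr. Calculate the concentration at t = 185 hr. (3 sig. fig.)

k = ln 2 / 43.1 = 0.01608 hr⁻¹
185 hr is 4.292 half-lives, so C = 145 × (1/2)^4.292 = 145 × 0.05104 ≈ 7.40 ng/mL

7.40 ng/mL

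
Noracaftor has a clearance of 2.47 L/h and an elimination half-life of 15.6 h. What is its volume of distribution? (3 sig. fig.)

55.6 L

k = ln 2 / t½ = ln 2 / 15.6 = 0.04443 h⁻¹
V = CL / k = 2.47 / 0.04443 ≈ 55.6 L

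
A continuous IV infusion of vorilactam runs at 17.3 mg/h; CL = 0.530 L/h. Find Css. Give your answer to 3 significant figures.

32.6 µg/mL

Css = infusion rate / CL = 17.3 / 0.530 ≈ 32.6 µg/mL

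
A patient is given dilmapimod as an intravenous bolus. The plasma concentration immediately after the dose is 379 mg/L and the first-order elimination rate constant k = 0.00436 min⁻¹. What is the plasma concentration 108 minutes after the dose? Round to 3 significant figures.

237 mg/L

C(t) = C₀ e^(−kt) = 379 × e^(−0.004360 × 108) = 379 × e^(−0.4709) = 379 × 0.6245 ≈ 237 mg/L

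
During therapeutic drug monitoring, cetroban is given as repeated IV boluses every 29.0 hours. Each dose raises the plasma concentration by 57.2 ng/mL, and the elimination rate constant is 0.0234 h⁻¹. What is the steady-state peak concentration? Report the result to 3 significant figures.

Fraction remaining after one interval: e^(−kτ) = e^(−0.02340 × 29.0) = 0.5073
R = 1 / (1 − 0.5073) = 2.030
Css,max = 57.2 × 2.030 ≈ 116 ng/mL

116 ng/mL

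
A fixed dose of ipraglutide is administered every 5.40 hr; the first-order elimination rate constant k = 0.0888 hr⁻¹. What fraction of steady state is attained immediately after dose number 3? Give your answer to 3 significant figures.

0.763

f_n = 1 − e^(−nkτ) = 1 − e^(−3 × 0.08880 × 5.40) = 1 − e^(−1.439) = 1 − 0.2373 ≈ 0.763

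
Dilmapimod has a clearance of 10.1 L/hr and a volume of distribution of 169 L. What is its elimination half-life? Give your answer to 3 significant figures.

11.6 hours

k = CL / V = 10.1 / 169 = 0.05976 hr⁻¹
t½ = ln 2 / k = ln 2 / 0.05976 ≈ 11.6 hours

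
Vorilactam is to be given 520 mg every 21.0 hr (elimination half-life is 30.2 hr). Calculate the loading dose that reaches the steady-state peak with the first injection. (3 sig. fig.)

k = ln 2 / 30.2 = 0.02295 hr⁻¹
Accumulation ratio R = 1 / (1 − e^(−kτ)) = 1 / (1 − e^(−0.02295×21.0)) = 1 / (1 − 0.6176) = 2.615
Loading dose = maintenance dose × R = 520 × 2.615 ≈ 1360 mg

1360 mg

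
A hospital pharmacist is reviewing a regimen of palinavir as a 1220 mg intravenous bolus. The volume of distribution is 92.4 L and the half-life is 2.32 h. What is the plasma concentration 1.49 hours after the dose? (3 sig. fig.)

8.46 mg/L

C₀ = dose / V = 1220 / 92.4 = 13.20 mg/L
k = ln 2 / 2.32 = 0.2988 h⁻¹
C(t) = C₀ e^(−kt) = 13.20 × e^(−0.2988 × 1.49) = 13.20 × e^(−0.4452) = 13.20 × 0.6407 ≈ 8.46 mg/L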